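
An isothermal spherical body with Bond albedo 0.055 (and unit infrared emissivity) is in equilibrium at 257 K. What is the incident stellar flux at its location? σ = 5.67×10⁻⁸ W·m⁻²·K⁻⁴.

S ≈ 1050 W/m²

(1−a)S·πr² = σ·4πr²·T⁴ ⇒ S = 4σT⁴/(1−a).
S = 4·5.67×10⁻⁸·4.362×10⁹/0.945.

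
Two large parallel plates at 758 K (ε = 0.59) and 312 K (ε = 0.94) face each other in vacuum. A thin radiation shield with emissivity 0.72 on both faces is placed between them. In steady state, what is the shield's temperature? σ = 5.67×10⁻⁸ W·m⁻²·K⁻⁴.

T_s ≈ 613 K

In steady state the net flux on the hot side equals that on the cold side.
σ(T₁⁴−T_s⁴)/D₁ = σ(T_s⁴−T₂⁴)/D₂, with D₁ = 1/ε₁+1/ε_s−1 = 2.084, D₂ = 1/ε_s+1/ε₂−1 = 1.453.
Solve for T_s⁴: T_s⁴ = (D₂·T₁⁴ + D₁·T₂⁴)/(D₁+D₂) = 1.412×10¹¹ K⁴.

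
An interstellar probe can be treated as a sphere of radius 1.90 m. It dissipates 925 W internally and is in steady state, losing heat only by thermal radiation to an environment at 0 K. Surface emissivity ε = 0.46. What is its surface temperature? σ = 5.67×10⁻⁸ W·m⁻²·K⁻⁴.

Steady state: internal power = radiated power, P = εσA T⁴.
Radiating area A = 4πr² = 45.36 m².
T⁴ = P/(εσA) = 925/(0.46·5.67×10⁻⁸·45.36) = 7.818×10⁸ K⁴.
T = (7.818×10⁸)^(1/4).

T ≈ 167 K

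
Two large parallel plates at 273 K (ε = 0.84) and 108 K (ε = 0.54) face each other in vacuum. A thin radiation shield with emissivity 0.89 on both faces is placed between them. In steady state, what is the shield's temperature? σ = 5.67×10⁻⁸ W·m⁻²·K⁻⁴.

T_s ≈ 241 K

In steady state the net flux on the hot side equals that on the cold side.
σ(T₁⁴−T_s⁴)/D₁ = σ(T_s⁴−T₂⁴)/D₂, with D₁ = 1/ε₁+1/ε_s−1 = 1.314, D₂ = 1/ε_s+1/ε₂−1 = 1.975.
Solve for T_s⁴: T_s⁴ = (D₂·T₁⁴ + D₁·T₂⁴)/(D₁+D₂) = 3.390×10⁹ K⁴.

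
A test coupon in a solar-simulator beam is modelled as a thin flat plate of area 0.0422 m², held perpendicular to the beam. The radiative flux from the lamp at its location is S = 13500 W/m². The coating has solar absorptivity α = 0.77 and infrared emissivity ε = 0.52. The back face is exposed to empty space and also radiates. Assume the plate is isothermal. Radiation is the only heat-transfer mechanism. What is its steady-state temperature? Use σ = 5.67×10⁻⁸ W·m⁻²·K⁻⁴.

T ≈ 648 K

At equilibrium, absorbed power = emitted power.
Absorbing cross-section = A = 0.04220 m²; emitting surface = 2A = 0.08440 m² (ratio 2).
αS·A_cross = εσ·A_surf·T⁴  ⇒  T⁴ = αS/(ε·2σ).
T⁴ = 0.770·13500/(0.52·2·5.67×10⁻⁸) = 1.763×10¹¹ K⁴.
T = (1.763×10¹¹)^(1/4).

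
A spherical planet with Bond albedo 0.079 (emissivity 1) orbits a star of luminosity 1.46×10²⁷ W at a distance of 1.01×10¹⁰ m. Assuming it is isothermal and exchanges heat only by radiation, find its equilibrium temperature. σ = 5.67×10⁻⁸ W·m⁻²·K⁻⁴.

First find the stellar flux at distance d: S = L/(4πd²) = 1.46×10²⁷/(4π·(1.01×10¹⁰)²) = 1.139×10⁶ W/m².
For an isothermal sphere, absorbed (1−a)S·πr² = emitted σ·4πr²·T⁴, so T⁴ = (1−a)S/(4σ).
T⁴ = 0.921·1.139×10⁶/(4·5.67×10⁻⁸) = 4.625×10¹² K⁴.

T ≈ 1470 K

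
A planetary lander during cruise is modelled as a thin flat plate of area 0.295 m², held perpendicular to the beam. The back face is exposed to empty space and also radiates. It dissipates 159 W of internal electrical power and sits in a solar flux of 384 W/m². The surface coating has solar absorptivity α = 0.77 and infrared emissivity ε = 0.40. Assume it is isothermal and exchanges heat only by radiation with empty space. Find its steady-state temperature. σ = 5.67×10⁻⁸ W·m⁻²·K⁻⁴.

T ≈ 368 K

At steady state, absorbed solar power + internal power = radiated power.
Absorbed: α·S·A_cross = 0.77·384·0.2950 = 87.23 W (cross-section A).
Total input = 87.23 + 159 = 246.2 W.
Radiated: εσ·A_surf·T⁴ with A_surf = 2A = 0.5900 m².
T⁴ = 246.2/(0.40·5.67×10⁻⁸·0.5900) = 1.840×10¹⁰ K⁴.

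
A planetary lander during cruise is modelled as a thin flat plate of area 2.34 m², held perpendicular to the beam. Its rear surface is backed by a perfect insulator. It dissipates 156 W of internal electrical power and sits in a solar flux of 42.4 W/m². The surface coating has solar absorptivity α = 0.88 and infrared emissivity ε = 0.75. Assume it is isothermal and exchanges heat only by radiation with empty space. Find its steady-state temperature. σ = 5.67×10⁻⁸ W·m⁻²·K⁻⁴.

At steady state, absorbed solar power + internal power = radiated power.
Absorbed: α·S·A_cross = 0.88·42.4·2.340 = 87.31 W (cross-section A).
Total input = 87.31 + 156 = 243.3 W.
Radiated: εσ·A_surf·T⁴ with A_surf = A = 2.340 m².
T⁴ = 243.3/(0.75·5.67×10⁻⁸·2.340) = 2.445×10⁹ K⁴.

T ≈ 222 K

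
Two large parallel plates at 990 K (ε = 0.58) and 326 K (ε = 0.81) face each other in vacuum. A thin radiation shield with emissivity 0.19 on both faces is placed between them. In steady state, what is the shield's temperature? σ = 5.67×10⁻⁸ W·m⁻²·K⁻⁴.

In steady state the net flux on the hot side equals that on the cold side.
σ(T₁⁴−T_s⁴)/D₁ = σ(T_s⁴−T₂⁴)/D₂, with D₁ = 1/ε₁+1/ε_s−1 = 5.987, D₂ = 1/ε_s+1/ε₂−1 = 5.498.
Solve for T_s⁴: T_s⁴ = (D₂·T₁⁴ + D₁·T₂⁴)/(D₁+D₂) = 4.657×10¹¹ K⁴.

T_s ≈ 826 K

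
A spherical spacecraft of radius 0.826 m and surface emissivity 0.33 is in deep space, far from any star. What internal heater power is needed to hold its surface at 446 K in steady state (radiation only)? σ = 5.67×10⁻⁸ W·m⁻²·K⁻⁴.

P = εσ·4πr²·T⁴.
4πr² = 8.574 m²; T⁴ = 3.957×10¹⁰ K⁴.
P = 0.33·5.67×10⁻⁸·8.574·3.957×10¹⁰.

P ≈ 6350 W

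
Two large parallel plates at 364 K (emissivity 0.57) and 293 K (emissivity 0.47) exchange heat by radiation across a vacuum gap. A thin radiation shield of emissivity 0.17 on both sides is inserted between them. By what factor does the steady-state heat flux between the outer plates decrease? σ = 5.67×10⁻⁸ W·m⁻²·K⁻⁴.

factor ≈ 4.74

Without shield: q₀ = σΔ(T⁴)/(1/ε₁+1/ε₂−1) with denominator 2.882.
With shield the two gaps are in series; the resistances add: (1/ε₁+1/ε_s−1)+(1/ε_s+1/ε₂−1) = 6.637+7.010 = 13.65.
Heat-flux ratio q₀/q = 13.65/2.882.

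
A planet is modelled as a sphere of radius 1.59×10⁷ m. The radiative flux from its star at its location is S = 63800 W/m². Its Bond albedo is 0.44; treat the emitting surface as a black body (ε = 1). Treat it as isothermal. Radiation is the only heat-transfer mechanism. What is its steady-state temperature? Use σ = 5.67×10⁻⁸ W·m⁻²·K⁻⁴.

T ≈ 630 K

At equilibrium, absorbed power = emitted power.
Absorbing cross-section = πr² = 7.942×10¹⁴ m²; emitting surface = 4πr² = 3.177×10¹⁵ m² (ratio 4).
(1−a)S·A_cross = εσ·A_surf·T⁴  ⇒  T⁴ = (1−a)S/(4σ).
T⁴ = 0.560·63800/(4·5.67×10⁻⁸) = 1.575×10¹¹ K⁴.
T = (1.575×10¹¹)^(1/4).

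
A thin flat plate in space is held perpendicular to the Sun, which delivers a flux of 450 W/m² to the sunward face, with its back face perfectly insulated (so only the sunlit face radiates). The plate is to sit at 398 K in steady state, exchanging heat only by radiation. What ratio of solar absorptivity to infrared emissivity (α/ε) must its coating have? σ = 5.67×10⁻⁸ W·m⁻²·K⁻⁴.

α/ε ≈ 3.16

Balance: αS·A = εσ·1A·T⁴ ⇒ α/ε = σT⁴/S.
α/ε = 5.67×10⁻⁸·(398)⁴/450 = 5.67×10⁻⁸·2.509×10¹⁰/450.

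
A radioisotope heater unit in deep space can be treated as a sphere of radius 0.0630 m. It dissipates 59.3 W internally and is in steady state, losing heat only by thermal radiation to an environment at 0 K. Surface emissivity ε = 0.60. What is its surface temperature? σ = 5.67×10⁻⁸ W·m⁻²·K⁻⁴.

Steady state: internal power = radiated power, P = εσA T⁴.
Radiating area A = 4πr² = 0.04988 m².
T⁴ = P/(εσA) = 59.3/(0.60·5.67×10⁻⁸·0.04988) = 3.495×10¹⁰ K⁴.
T = (3.495×10¹⁰)^(1/4).

T ≈ 432 K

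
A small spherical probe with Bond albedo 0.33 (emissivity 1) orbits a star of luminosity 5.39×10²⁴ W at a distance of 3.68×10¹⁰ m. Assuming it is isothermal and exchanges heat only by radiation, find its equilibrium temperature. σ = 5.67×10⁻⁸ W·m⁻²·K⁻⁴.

First find the stellar flux at distance d: S = L/(4πd²) = 5.39×10²⁴/(4π·(3.68×10¹⁰)²) = 316.7 W/m².
For an isothermal sphere, absorbed (1−a)S·πr² = emitted σ·4πr²·T⁴, so T⁴ = (1−a)S/(4σ).
T⁴ = 0.670·316.7/(4·5.67×10⁻⁸) = 9.357×10⁸ K⁴.

T ≈ 175 K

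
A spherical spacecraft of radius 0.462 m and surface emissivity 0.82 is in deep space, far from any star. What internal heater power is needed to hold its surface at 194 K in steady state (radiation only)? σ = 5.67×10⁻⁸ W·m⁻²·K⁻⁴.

P ≈ 177 W

P = εσ·4πr²·T⁴.
4πr² = 2.682 m²; T⁴ = 1.416×10⁹ K⁴.
P = 0.82·5.67×10⁻⁸·2.682·1.416×10⁹.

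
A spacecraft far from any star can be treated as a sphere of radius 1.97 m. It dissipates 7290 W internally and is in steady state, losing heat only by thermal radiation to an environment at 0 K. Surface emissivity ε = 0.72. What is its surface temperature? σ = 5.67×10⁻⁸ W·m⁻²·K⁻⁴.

Steady state: internal power = radiated power, P = εσA T⁴.
Radiating area A = 4πr² = 48.77 m².
T⁴ = P/(εσA) = 7290/(0.72·5.67×10⁻⁸·48.77) = 3.662×10⁹ K⁴.
T = (3.662×10⁹)^(1/4).

T ≈ 246 K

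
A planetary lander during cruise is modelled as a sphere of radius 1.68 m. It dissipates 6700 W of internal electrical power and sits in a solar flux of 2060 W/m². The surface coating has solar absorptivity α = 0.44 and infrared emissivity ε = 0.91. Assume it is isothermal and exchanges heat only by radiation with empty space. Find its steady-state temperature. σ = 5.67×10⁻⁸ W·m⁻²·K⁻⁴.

T ≈ 300 K

At steady state, absorbed solar power + internal power = radiated power.
Absorbed: α·S·A_cross = 0.44·2060·8.867 = 8037 W (cross-section πr²).
Total input = 8037 + 6700 = 14740 W.
Radiated: εσ·A_surf·T⁴ with A_surf = 4πr² = 35.47 m².
T⁴ = 14740/(0.91·5.67×10⁻⁸·35.47) = 8.053×10⁹ K⁴.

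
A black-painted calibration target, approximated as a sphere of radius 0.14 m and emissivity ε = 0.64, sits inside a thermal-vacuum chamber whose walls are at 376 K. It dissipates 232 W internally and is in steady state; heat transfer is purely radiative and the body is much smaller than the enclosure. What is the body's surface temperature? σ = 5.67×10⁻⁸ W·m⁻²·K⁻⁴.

T ≈ 463 K

For a small grey body in a large enclosure, net radiated power = εσA(T⁴ − T_w⁴).
Steady state: P = εσA(T⁴ − T_w⁴) with A = 4πr² = 0.2463 m².
T⁴ = P/(εσA) + T_w⁴ = 232/(0.64·5.67×10⁻⁸·0.2463) + (376)⁴
    = 2.596×10¹⁰ + 1.999×10¹⁰ = 4.594×10¹⁰ K⁴.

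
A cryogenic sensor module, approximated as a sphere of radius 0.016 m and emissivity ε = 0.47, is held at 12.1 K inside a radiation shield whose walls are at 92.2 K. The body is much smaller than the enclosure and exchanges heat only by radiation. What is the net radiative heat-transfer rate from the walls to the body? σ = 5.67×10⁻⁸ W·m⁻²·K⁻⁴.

P_net ≈ 0.00619 W

For a small grey body in a large enclosure: P_net = εσA(T_body⁴ − T_wall⁴).
A = 4πr² = 0.003217 m²; T_body⁴ − T_wall⁴ = 21440 − 7.226×10⁷ = -7.224×10⁷ K⁴.
|P_net| = 0.47·5.67×10⁻⁸·0.003217·7.224×10⁷.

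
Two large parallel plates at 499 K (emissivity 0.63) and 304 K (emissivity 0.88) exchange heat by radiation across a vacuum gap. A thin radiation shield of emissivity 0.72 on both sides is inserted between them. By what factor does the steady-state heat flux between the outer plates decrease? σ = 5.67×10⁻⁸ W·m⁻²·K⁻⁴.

Without shield: q₀ = σΔ(T⁴)/(1/ε₁+1/ε₂−1) with denominator 1.724.
With shield the two gaps are in series; the resistances add: (1/ε₁+1/ε_s−1)+(1/ε_s+1/ε₂−1) = 1.976+1.525 = 3.501.
Heat-flux ratio q₀/q = 3.501/1.724.

factor ≈ 2.03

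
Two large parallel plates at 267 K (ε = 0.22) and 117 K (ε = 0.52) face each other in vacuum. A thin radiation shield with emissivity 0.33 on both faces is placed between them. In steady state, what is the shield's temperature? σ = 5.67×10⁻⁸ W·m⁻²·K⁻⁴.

T_s ≈ 212 K

In steady state the net flux on the hot side equals that on the cold side.
σ(T₁⁴−T_s⁴)/D₁ = σ(T_s⁴−T₂⁴)/D₂, with D₁ = 1/ε₁+1/ε_s−1 = 6.576, D₂ = 1/ε_s+1/ε₂−1 = 3.953.
Solve for T_s⁴: T_s⁴ = (D₂·T₁⁴ + D₁·T₂⁴)/(D₁+D₂) = 2.025×10⁹ K⁴.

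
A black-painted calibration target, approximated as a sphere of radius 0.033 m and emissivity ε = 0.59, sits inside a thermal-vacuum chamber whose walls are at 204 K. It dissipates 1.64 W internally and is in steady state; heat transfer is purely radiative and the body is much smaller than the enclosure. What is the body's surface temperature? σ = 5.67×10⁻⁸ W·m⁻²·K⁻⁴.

For a small grey body in a large enclosure, net radiated power = εσA(T⁴ − T_w⁴).
Steady state: P = εσA(T⁴ − T_w⁴) with A = 4πr² = 0.01368 m².
T⁴ = P/(εσA) + T_w⁴ = 1.64/(0.59·5.67×10⁻⁸·0.01368) + (204)⁴
    = 3.582×10⁹ + 1.732×10⁹ = 5.314×10⁹ K⁴.

T ≈ 270 K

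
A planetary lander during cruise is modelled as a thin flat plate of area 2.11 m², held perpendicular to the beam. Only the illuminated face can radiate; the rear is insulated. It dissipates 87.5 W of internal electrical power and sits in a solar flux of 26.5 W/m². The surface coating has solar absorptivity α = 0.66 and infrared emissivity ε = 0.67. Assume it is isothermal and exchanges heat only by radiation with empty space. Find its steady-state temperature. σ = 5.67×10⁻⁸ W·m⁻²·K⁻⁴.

T ≈ 198 K

At steady state, absorbed solar power + internal power = radiated power.
Absorbed: α·S·A_cross = 0.66·26.5·2.110 = 36.90 W (cross-section A).
Total input = 36.90 + 87.5 = 124.4 W.
Radiated: εσ·A_surf·T⁴ with A_surf = A = 2.110 m².
T⁴ = 124.4/(0.67·5.67×10⁻⁸·2.110) = 1.552×10⁹ K⁴.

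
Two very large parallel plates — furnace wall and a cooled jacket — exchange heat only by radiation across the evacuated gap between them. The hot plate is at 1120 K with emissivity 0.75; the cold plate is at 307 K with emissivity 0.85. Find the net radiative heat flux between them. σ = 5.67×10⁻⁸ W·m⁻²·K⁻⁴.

For two infinite grey parallel plates, q = σ(T₁⁴ − T₂⁴)/(1/ε₁ + 1/ε₂ − 1).
T₁⁴ − T₂⁴ = 1.574×10¹² − 8.883×10⁹ = 1.565×10¹² K⁴.
1/ε₁ + 1/ε₂ − 1 = 1.333 + 1.176 − 1 = 1.510.
q = 5.67×10⁻⁸ × 1.565×10¹² / 1.510.

q ≈ 58800 W/m²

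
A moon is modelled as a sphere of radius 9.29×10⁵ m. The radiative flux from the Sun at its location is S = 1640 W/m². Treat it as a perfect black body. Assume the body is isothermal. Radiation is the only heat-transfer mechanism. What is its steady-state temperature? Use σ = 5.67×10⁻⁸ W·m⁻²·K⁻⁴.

T ≈ 292 K

At equilibrium, absorbed power = emitted power.
Absorbing cross-section = πr² = 2.711×10¹² m²; emitting surface = 4πr² = 1.085×10¹³ m² (ratio 4).
S·A_cross = εσ·A_surf·T⁴  ⇒  T⁴ = S/(4σ).
T⁴ = 1.00·1640/(4·5.67×10⁻⁸) = 7.231×10⁹ K⁴.
T = (7.231×10⁹)^(1/4).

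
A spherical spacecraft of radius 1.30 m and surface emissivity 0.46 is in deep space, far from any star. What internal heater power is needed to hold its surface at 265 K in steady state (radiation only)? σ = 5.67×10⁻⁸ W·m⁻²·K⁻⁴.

P ≈ 2730 W

P = εσ·4πr²·T⁴.
4πr² = 21.24 m²; T⁴ = 4.932×10⁹ K⁴.
P = 0.46·5.67×10⁻⁸·21.24·4.932×10⁹.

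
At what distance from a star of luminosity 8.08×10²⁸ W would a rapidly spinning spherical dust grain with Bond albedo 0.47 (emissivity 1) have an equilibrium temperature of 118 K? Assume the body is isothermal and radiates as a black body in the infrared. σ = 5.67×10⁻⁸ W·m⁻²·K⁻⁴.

d ≈ 8.80×10¹² m

For an isothermal black-emitting sphere, (1−a)S·πr² = σ·4πr²·T⁴ ⇒ S = 4σT⁴/(1−a).
S = 4·5.67×10⁻⁸·(118)⁴/0.530 = 82.97 W/m².
Flux falls as S = L/(4πd²), so d = √(L/(4πS)) = √(8.08×10²⁸/(4π·82.97)).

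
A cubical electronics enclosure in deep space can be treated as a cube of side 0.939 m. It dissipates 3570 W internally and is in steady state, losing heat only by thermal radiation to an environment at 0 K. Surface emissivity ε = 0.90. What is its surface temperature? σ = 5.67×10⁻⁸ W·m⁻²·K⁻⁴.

Steady state: internal power = radiated power, P = εσA T⁴.
Radiating area A = 6L² = 5.290 m².
T⁴ = P/(εσA) = 3570/(0.90·5.67×10⁻⁸·5.290) = 1.322×10¹⁰ K⁴.
T = (1.322×10¹⁰)^(1/4).

T ≈ 339 K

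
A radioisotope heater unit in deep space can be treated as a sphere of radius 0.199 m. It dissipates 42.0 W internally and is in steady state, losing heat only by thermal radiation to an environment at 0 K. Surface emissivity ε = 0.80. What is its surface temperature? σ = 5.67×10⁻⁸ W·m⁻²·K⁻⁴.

Steady state: internal power = radiated power, P = εσA T⁴.
Radiating area A = 4πr² = 0.4976 m².
T⁴ = P/(εσA) = 42.0/(0.80·5.67×10⁻⁸·0.4976) = 1.861×10⁹ K⁴.
T = (1.861×10⁹)^(1/4).

T ≈ 208 K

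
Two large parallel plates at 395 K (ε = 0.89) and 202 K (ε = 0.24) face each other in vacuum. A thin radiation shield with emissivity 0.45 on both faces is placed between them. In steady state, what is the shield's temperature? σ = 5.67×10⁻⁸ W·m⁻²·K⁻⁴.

T_s ≈ 364 K

In steady state the net flux on the hot side equals that on the cold side.
σ(T₁⁴−T_s⁴)/D₁ = σ(T_s⁴−T₂⁴)/D₂, with D₁ = 1/ε₁+1/ε_s−1 = 2.346, D₂ = 1/ε_s+1/ε₂−1 = 5.389.
Solve for T_s⁴: T_s⁴ = (D₂·T₁⁴ + D₁·T₂⁴)/(D₁+D₂) = 1.747×10¹⁰ K⁴.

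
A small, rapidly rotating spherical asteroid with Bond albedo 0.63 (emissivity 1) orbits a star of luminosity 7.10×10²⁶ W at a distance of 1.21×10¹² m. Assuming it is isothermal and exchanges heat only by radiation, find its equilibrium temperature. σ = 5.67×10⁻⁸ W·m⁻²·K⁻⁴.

First find the stellar flux at distance d: S = L/(4πd²) = 7.10×10²⁶/(4π·(1.21×10¹²)²) = 38.59 W/m².
For an isothermal sphere, absorbed (1−a)S·πr² = emitted σ·4πr²·T⁴, so T⁴ = (1−a)S/(4σ).
T⁴ = 0.370·38.59/(4·5.67×10⁻⁸) = 6.296×10⁷ K⁴.

T ≈ 89.1 K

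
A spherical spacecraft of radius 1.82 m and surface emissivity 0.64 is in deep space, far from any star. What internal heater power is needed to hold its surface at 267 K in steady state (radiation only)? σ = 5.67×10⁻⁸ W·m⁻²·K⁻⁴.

P = εσ·4πr²·T⁴.
4πr² = 41.62 m²; T⁴ = 5.082×10⁹ K⁴.
P = 0.64·5.67×10⁻⁸·41.62·5.082×10⁹.

P ≈ 7680 W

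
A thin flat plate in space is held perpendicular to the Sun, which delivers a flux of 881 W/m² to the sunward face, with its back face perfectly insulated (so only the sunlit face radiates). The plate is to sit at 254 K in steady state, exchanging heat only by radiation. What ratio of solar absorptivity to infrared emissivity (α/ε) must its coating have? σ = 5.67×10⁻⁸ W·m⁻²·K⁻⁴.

Balance: αS·A = εσ·1A·T⁴ ⇒ α/ε = σT⁴/S.
α/ε = 5.67×10⁻⁸·(254)⁴/881 = 5.67×10⁻⁸·4.162×10⁹/881.

α/ε ≈ 0.268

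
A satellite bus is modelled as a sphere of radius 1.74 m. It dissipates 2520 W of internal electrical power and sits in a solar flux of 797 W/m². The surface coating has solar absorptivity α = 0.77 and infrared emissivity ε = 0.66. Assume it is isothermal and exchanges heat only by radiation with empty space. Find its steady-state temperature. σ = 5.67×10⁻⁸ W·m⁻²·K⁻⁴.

T ≈ 277 K

At steady state, absorbed solar power + internal power = radiated power.
Absorbed: α·S·A_cross = 0.77·797·9.511 = 5837 W (cross-section πr²).
Total input = 5837 + 2520 = 8357 W.
Radiated: εσ·A_surf·T⁴ with A_surf = 4πr² = 38.05 m².
T⁴ = 8357/(0.66·5.67×10⁻⁸·38.05) = 5.870×10⁹ K⁴.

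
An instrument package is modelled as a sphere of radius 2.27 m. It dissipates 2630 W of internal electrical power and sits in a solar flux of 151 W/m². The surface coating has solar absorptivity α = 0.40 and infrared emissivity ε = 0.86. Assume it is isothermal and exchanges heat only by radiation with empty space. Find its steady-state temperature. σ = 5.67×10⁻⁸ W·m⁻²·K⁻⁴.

At steady state, absorbed solar power + internal power = radiated power.
Absorbed: α·S·A_cross = 0.40·151·16.19 = 977.8 W (cross-section πr²).
Total input = 977.8 + 2630 = 3608 W.
Radiated: εσ·A_surf·T⁴ with A_surf = 4πr² = 64.75 m².
T⁴ = 3608/(0.86·5.67×10⁻⁸·64.75) = 1.143×10⁹ K⁴.

T ≈ 184 K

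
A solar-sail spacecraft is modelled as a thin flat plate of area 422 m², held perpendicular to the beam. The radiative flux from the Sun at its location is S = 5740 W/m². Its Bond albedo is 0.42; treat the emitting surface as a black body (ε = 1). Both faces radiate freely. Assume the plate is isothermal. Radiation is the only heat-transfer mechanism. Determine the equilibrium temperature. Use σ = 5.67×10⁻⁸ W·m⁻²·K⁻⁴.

T ≈ 414 K

At equilibrium, absorbed power = emitted power.
Absorbing cross-section = A = 422.0 m²; emitting surface = 2A = 844.0 m² (ratio 2).
(1−a)S·A_cross = εσ·A_surf·T⁴  ⇒  T⁴ = (1−a)S/(2σ).
T⁴ = 0.580·5740/(2·5.67×10⁻⁸) = 2.936×10¹⁰ K⁴.
T = (2.936×10¹⁰)^(1/4).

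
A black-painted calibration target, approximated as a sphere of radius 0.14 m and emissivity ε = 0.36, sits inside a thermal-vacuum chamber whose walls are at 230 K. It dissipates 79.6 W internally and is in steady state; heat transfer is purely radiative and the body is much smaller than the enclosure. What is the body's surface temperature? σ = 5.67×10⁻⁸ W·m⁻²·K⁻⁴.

For a small grey body in a large enclosure, net radiated power = εσA(T⁴ − T_w⁴).
Steady state: P = εσA(T⁴ − T_w⁴) with A = 4πr² = 0.2463 m².
T⁴ = P/(εσA) + T_w⁴ = 79.6/(0.36·5.67×10⁻⁸·0.2463) + (230)⁴
    = 1.583×10¹⁰ + 2.798×10⁹ = 1.863×10¹⁰ K⁴.

T ≈ 369 K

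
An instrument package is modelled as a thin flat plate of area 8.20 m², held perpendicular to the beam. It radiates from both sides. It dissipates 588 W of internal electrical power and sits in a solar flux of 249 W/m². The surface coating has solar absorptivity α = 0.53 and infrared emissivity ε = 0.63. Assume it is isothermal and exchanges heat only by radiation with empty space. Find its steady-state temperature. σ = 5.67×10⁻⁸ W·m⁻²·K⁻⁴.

At steady state, absorbed solar power + internal power = radiated power.
Absorbed: α·S·A_cross = 0.53·249·8.200 = 1082 W (cross-section A).
Total input = 1082 + 588 = 1670 W.
Radiated: εσ·A_surf·T⁴ with A_surf = 2A = 16.40 m².
T⁴ = 1670/(0.63·5.67×10⁻⁸·16.40) = 2.851×10⁹ K⁴.

T ≈ 231 K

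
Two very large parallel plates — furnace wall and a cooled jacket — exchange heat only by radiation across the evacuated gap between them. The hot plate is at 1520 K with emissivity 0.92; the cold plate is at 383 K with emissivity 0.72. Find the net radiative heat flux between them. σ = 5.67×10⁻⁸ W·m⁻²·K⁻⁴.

For two infinite grey parallel plates, q = σ(T₁⁴ − T₂⁴)/(1/ε₁ + 1/ε₂ − 1).
T₁⁴ − T₂⁴ = 5.338×10¹² − 2.152×10¹⁰ = 5.316×10¹² K⁴.
1/ε₁ + 1/ε₂ − 1 = 1.087 + 1.389 − 1 = 1.476.
q = 5.67×10⁻⁸ × 5.316×10¹² / 1.476.

q ≈ 2.04×10⁵ W/m²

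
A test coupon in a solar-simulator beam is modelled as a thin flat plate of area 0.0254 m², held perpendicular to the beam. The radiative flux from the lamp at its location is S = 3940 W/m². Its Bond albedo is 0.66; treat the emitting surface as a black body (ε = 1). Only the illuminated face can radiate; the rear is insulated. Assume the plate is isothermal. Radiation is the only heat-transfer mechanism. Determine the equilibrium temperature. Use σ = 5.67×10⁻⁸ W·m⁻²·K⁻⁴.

T ≈ 392 K

At equilibrium, absorbed power = emitted power.
Absorbing cross-section = A = 0.02540 m²; emitting surface = A = 0.02540 m² (ratio 1).
(1−a)S·A_cross = εσ·A_surf·T⁴  ⇒  T⁴ = (1−a)S/(1σ).
T⁴ = 0.340·3940/(1·5.67×10⁻⁸) = 2.363×10¹⁰ K⁴.
T = (2.363×10¹⁰)^(1/4).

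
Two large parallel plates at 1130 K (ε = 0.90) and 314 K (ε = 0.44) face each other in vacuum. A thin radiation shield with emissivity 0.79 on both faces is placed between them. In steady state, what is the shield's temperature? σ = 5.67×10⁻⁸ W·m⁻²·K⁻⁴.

T_s ≈ 1010 K

In steady state the net flux on the hot side equals that on the cold side.
σ(T₁⁴−T_s⁴)/D₁ = σ(T_s⁴−T₂⁴)/D₂, with D₁ = 1/ε₁+1/ε_s−1 = 1.377, D₂ = 1/ε_s+1/ε₂−1 = 2.539.
Solve for T_s⁴: T_s⁴ = (D₂·T₁⁴ + D₁·T₂⁴)/(D₁+D₂) = 1.061×10¹² K⁴.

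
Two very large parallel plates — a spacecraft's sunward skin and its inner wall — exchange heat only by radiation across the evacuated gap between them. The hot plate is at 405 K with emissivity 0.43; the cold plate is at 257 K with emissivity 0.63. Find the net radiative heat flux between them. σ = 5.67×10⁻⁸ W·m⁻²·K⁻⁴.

For two infinite grey parallel plates, q = σ(T₁⁴ − T₂⁴)/(1/ε₁ + 1/ε₂ − 1).
T₁⁴ − T₂⁴ = 2.690×10¹⁰ − 4.362×10⁹ = 2.254×10¹⁰ K⁴.
1/ε₁ + 1/ε₂ − 1 = 2.326 + 1.587 − 1 = 2.913.
q = 5.67×10⁻⁸ × 2.254×10¹⁰ / 2.913.

q ≈ 439 W/m²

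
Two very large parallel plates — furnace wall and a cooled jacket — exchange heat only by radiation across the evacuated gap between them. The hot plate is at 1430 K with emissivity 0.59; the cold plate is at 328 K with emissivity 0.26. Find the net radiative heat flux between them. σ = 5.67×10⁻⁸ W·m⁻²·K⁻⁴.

q ≈ 52100 W/m²

For two infinite grey parallel plates, q = σ(T₁⁴ − T₂⁴)/(1/ε₁ + 1/ε₂ − 1).
T₁⁴ − T₂⁴ = 4.182×10¹² − 1.157×10¹⁰ = 4.170×10¹² K⁴.
1/ε₁ + 1/ε₂ − 1 = 1.695 + 3.846 − 1 = 4.541.
q = 5.67×10⁻⁸ × 4.170×10¹² / 4.541.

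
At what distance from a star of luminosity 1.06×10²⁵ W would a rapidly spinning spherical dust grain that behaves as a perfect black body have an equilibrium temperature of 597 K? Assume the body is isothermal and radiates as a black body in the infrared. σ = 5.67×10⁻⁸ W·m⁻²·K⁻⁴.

d ≈ 5.41×10⁹ m

For an isothermal black-emitting sphere, (1−a)S·πr² = σ·4πr²·T⁴ ⇒ S = 4σT⁴/(1−a).
S = 4·5.67×10⁻⁸·(597)⁴/1.00 = 28810 W/m².
Flux falls as S = L/(4πd²), so d = √(L/(4πS)) = √(1.06×10²⁵/(4π·28810)).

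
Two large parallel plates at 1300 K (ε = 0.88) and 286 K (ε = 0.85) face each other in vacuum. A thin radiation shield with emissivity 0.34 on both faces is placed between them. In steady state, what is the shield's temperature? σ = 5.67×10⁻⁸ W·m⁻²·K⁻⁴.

In steady state the net flux on the hot side equals that on the cold side.
σ(T₁⁴−T_s⁴)/D₁ = σ(T_s⁴−T₂⁴)/D₂, with D₁ = 1/ε₁+1/ε_s−1 = 3.078, D₂ = 1/ε_s+1/ε₂−1 = 3.118.
Solve for T_s⁴: T_s⁴ = (D₂·T₁⁴ + D₁·T₂⁴)/(D₁+D₂) = 1.441×10¹² K⁴.

T_s ≈ 1100 K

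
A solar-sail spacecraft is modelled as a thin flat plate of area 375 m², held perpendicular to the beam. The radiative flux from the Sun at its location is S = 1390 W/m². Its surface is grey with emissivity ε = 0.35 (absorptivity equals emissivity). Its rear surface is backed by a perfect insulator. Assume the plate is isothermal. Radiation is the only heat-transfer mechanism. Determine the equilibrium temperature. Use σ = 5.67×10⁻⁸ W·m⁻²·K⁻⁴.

T ≈ 396 K

At equilibrium, absorbed power = emitted power.
Absorbing cross-section = A = 375.0 m²; emitting surface = A = 375.0 m² (ratio 1).
εS·A_cross = εσ·A_surf·T⁴  ⇒  T⁴ = S/(1σ)   (ε cancels).
T⁴ = 1390/(1·5.67×10⁻⁸) = 2.451×10¹⁰ K⁴.
T = (2.451×10¹⁰)^(1/4).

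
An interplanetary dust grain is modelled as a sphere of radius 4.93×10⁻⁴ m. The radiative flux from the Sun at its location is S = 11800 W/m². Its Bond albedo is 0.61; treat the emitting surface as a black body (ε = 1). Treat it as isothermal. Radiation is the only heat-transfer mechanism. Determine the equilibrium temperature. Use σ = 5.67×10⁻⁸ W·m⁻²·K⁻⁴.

T ≈ 377 K

At equilibrium, absorbed power = emitted power.
Absorbing cross-section = πr² = 7.636×10⁻⁷ m²; emitting surface = 4πr² = 3.054×10⁻⁶ m² (ratio 4).
(1−a)S·A_cross = εσ·A_surf·T⁴  ⇒  T⁴ = (1−a)S/(4σ).
T⁴ = 0.390·11800/(4·5.67×10⁻⁸) = 2.029×10¹⁰ K⁴.
T = (2.029×10¹⁰)^(1/4).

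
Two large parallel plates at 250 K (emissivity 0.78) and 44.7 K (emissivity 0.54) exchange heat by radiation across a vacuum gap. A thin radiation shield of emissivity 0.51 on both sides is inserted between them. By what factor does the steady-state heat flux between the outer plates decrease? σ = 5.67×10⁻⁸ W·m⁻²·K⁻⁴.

Without shield: q₀ = σΔ(T⁴)/(1/ε₁+1/ε₂−1) with denominator 2.134.
With shield the two gaps are in series; the resistances add: (1/ε₁+1/ε_s−1)+(1/ε_s+1/ε₂−1) = 2.243+2.813 = 5.055.
Heat-flux ratio q₀/q = 5.055/2.134.

factor ≈ 2.37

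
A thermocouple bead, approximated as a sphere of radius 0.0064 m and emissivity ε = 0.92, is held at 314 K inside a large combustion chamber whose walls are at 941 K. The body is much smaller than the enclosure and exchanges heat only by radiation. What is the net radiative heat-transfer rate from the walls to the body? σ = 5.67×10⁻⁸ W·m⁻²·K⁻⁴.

P_net ≈ 20.8 W

For a small grey body in a large enclosure: P_net = εσA(T_body⁴ − T_wall⁴).
A = 4πr² = 5.147×10⁻⁴ m²; T_body⁴ − T_wall⁴ = 9.721×10⁹ − 7.841×10¹¹ = -7.744×10¹¹ K⁴.
|P_net| = 0.92·5.67×10⁻⁸·5.147×10⁻⁴·7.744×10¹¹.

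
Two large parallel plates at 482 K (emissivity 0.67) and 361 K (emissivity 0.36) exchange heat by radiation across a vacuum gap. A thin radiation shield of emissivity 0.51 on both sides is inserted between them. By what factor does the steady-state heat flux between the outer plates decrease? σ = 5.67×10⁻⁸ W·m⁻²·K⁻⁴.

factor ≈ 1.89

Without shield: q₀ = σΔ(T⁴)/(1/ε₁+1/ε₂−1) with denominator 3.270.
With shield the two gaps are in series; the resistances add: (1/ε₁+1/ε_s−1)+(1/ε_s+1/ε₂−1) = 2.453+3.739 = 6.192.
Heat-flux ratio q₀/q = 6.192/3.270.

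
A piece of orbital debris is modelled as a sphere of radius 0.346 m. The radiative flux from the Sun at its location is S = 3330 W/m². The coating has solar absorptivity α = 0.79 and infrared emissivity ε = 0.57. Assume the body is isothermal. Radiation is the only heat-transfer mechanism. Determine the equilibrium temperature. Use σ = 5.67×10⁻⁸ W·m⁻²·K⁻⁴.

At equilibrium, absorbed power = emitted power.
Absorbing cross-section = πr² = 0.3761 m²; emitting surface = 4πr² = 1.504 m² (ratio 4).
αS·A_cross = εσ·A_surf·T⁴  ⇒  T⁴ = αS/(ε·4σ).
T⁴ = 0.790·3330/(0.57·4·5.67×10⁻⁸) = 2.035×10¹⁰ K⁴.
T = (2.035×10¹⁰)^(1/4).

T ≈ 378 K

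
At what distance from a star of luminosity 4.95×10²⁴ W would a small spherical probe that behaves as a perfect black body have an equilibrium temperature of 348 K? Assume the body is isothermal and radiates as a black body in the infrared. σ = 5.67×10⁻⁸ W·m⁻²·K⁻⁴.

For an isothermal black-emitting sphere, (1−a)S·πr² = σ·4πr²·T⁴ ⇒ S = 4σT⁴/(1−a).
S = 4·5.67×10⁻⁸·(348)⁴/1.00 = 3326 W/m².
Flux falls as S = L/(4πd²), so d = √(L/(4πS)) = √(4.95×10²⁴/(4π·3326)).

d ≈ 1.09×10¹⁰ m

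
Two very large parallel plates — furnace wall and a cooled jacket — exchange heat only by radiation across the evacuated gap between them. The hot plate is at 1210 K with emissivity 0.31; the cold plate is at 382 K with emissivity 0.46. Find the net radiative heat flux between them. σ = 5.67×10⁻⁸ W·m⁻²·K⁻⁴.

For two infinite grey parallel plates, q = σ(T₁⁴ − T₂⁴)/(1/ε₁ + 1/ε₂ − 1).
T₁⁴ − T₂⁴ = 2.144×10¹² − 2.129×10¹⁰ = 2.122×10¹² K⁴.
1/ε₁ + 1/ε₂ − 1 = 3.226 + 2.174 − 1 = 4.400.
q = 5.67×10⁻⁸ × 2.122×10¹² / 4.400.

q ≈ 27400 W/m²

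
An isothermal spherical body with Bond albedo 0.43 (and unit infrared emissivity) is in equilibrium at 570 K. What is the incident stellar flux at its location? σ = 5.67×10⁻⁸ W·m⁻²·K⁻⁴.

(1−a)S·πr² = σ·4πr²·T⁴ ⇒ S = 4σT⁴/(1−a).
S = 4·5.67×10⁻⁸·1.056×10¹¹/0.570.

S ≈ 42000 W/m²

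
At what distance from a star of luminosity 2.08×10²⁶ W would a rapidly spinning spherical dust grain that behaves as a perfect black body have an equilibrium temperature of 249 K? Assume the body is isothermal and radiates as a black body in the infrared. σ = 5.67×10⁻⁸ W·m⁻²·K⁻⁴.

d ≈ 1.38×10¹¹ m

For an isothermal black-emitting sphere, (1−a)S·πr² = σ·4πr²·T⁴ ⇒ S = 4σT⁴/(1−a).
S = 4·5.67×10⁻⁸·(249)⁴/1.00 = 871.8 W/m².
Flux falls as S = L/(4πd²), so d = √(L/(4πS)) = √(2.08×10²⁶/(4π·871.8)).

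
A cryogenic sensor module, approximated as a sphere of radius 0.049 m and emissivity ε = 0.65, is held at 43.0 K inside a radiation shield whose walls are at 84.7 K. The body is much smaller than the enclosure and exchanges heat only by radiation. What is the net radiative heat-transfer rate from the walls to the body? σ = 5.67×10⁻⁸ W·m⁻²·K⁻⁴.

For a small grey body in a large enclosure: P_net = εσA(T_body⁴ − T_wall⁴).
A = 4πr² = 0.03017 m²; T_body⁴ − T_wall⁴ = 3.419×10⁶ − 5.147×10⁷ = -4.805×10⁷ K⁴.
|P_net| = 0.65·5.67×10⁻⁸·0.03017·4.805×10⁷.

P_net ≈ 0.0534 W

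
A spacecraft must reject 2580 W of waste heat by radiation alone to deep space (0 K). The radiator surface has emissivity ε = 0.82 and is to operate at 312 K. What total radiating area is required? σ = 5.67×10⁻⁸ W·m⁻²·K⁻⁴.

A ≈ 5.86 m²

P = εσA T⁴ ⇒ A = P/(εσT⁴).
T⁴ = 9.476×10⁹ K⁴.
A = 2580/(0.82 × 5.67×10⁻⁸ × 9.476×10⁹).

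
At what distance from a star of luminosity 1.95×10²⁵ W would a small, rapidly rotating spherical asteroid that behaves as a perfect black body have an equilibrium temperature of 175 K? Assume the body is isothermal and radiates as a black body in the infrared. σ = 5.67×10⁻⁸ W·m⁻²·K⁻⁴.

For an isothermal black-emitting sphere, (1−a)S·πr² = σ·4πr²·T⁴ ⇒ S = 4σT⁴/(1−a).
S = 4·5.67×10⁻⁸·(175)⁴/1.00 = 212.7 W/m².
Flux falls as S = L/(4πd²), so d = √(L/(4πS)) = √(1.95×10²⁵/(4π·212.7)).

d ≈ 8.54×10¹⁰ m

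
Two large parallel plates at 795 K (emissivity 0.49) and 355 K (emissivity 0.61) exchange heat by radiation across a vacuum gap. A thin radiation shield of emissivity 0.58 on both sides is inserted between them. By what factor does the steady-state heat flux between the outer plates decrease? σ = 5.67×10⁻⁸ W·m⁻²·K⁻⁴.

factor ≈ 1.91

Without shield: q₀ = σΔ(T⁴)/(1/ε₁+1/ε₂−1) with denominator 2.680.
With shield the two gaps are in series; the resistances add: (1/ε₁+1/ε_s−1)+(1/ε_s+1/ε₂−1) = 2.765+2.363 = 5.128.
Heat-flux ratio q₀/q = 5.128/2.680.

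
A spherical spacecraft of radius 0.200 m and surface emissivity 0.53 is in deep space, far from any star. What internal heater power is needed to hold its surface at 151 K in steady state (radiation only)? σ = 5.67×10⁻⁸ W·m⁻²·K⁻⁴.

P ≈ 7.85 W

P = εσ·4πr²·T⁴.
4πr² = 0.5027 m²; T⁴ = 5.199×10⁸ K⁴.
P = 0.53·5.67×10⁻⁸·0.5027·5.199×10⁸.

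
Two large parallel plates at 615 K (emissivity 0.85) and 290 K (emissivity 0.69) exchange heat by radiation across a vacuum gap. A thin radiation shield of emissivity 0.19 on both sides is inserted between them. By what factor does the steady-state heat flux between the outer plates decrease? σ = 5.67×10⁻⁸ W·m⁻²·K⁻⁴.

factor ≈ 6.86

Without shield: q₀ = σΔ(T⁴)/(1/ε₁+1/ε₂−1) with denominator 1.626.
With shield the two gaps are in series; the resistances add: (1/ε₁+1/ε_s−1)+(1/ε_s+1/ε₂−1) = 5.440+5.712 = 11.15.
Heat-flux ratio q₀/q = 11.15/1.626.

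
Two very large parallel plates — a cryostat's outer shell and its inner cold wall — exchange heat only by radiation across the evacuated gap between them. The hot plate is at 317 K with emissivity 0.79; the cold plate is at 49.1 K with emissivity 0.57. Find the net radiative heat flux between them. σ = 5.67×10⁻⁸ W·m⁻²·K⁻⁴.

For two infinite grey parallel plates, q = σ(T₁⁴ − T₂⁴)/(1/ε₁ + 1/ε₂ − 1).
T₁⁴ − T₂⁴ = 1.010×10¹⁰ − 5.812×10⁶ = 1.009×10¹⁰ K⁴.
1/ε₁ + 1/ε₂ − 1 = 1.266 + 1.754 − 1 = 2.020.
q = 5.67×10⁻⁸ × 1.009×10¹⁰ / 2.020.

q ≈ 283 W/m²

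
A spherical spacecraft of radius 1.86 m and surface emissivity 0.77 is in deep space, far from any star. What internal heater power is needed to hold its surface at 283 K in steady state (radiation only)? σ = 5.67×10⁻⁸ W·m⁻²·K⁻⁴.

P = εσ·4πr²·T⁴.
4πr² = 43.47 m²; T⁴ = 6.414×10⁹ K⁴.
P = 0.77·5.67×10⁻⁸·43.47·6.414×10⁹.

P ≈ 12200 W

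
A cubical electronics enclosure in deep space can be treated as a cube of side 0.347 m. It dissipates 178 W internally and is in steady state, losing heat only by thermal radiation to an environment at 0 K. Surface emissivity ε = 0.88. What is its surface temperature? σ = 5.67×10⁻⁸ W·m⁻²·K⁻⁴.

T ≈ 265 K

Steady state: internal power = radiated power, P = εσA T⁴.
Radiating area A = 6L² = 0.7225 m².
T⁴ = P/(εσA) = 178/(0.88·5.67×10⁻⁸·0.7225) = 4.938×10⁹ K⁴.
T = (4.938×10⁹)^(1/4).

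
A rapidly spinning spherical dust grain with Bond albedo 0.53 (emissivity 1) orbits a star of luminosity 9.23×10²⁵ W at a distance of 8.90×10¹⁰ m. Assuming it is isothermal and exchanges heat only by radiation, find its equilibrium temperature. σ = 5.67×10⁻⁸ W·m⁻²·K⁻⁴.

T ≈ 209 K

First find the stellar flux at distance d: S = L/(4πd²) = 9.23×10²⁵/(4π·(8.90×10¹⁰)²) = 927.3 W/m².
For an isothermal sphere, absorbed (1−a)S·πr² = emitted σ·4πr²·T⁴, so T⁴ = (1−a)S/(4σ).
T⁴ = 0.470·927.3/(4·5.67×10⁻⁸) = 1.922×10⁹ K⁴.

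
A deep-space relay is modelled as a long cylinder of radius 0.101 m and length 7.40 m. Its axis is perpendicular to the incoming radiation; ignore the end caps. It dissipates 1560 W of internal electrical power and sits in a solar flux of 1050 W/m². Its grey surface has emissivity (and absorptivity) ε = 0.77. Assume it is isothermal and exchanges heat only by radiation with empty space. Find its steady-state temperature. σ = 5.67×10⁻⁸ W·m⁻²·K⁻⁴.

At steady state, absorbed solar power + internal power = radiated power.
Absorbed: α·S·A_cross = 0.77·1050·1.495 = 1209 W (cross-section 2rL).
Total input = 1209 + 1560 = 2769 W.
Radiated: εσ·A_surf·T⁴ with A_surf = 2πrL = 4.696 m².
T⁴ = 2769/(0.77·5.67×10⁻⁸·4.696) = 1.350×10¹⁰ K⁴.

T ≈ 341 K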